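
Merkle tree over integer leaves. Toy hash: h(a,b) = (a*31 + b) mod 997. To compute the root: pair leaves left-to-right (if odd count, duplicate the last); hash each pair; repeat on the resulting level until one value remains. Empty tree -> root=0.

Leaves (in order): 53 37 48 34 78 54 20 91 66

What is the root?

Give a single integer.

Answer: 563

Derivation:
L0: [53, 37, 48, 34, 78, 54, 20, 91, 66]
L1: h(53,37)=(53*31+37)%997=683 h(48,34)=(48*31+34)%997=525 h(78,54)=(78*31+54)%997=478 h(20,91)=(20*31+91)%997=711 h(66,66)=(66*31+66)%997=118 -> [683, 525, 478, 711, 118]
L2: h(683,525)=(683*31+525)%997=761 h(478,711)=(478*31+711)%997=574 h(118,118)=(118*31+118)%997=785 -> [761, 574, 785]
L3: h(761,574)=(761*31+574)%997=237 h(785,785)=(785*31+785)%997=195 -> [237, 195]
L4: h(237,195)=(237*31+195)%997=563 -> [563]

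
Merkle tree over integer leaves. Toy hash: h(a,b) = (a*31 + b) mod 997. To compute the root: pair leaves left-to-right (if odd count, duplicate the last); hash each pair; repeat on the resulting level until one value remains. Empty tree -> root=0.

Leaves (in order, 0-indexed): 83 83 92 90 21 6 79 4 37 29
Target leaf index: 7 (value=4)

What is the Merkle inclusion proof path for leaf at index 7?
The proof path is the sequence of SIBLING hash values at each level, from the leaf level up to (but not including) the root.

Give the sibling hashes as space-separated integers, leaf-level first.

Answer: 79 657 533 845

Derivation:
L0 (leaves): [83, 83, 92, 90, 21, 6, 79, 4, 37, 29], target index=7
L1: h(83,83)=(83*31+83)%997=662 [pair 0] h(92,90)=(92*31+90)%997=948 [pair 1] h(21,6)=(21*31+6)%997=657 [pair 2] h(79,4)=(79*31+4)%997=459 [pair 3] h(37,29)=(37*31+29)%997=179 [pair 4] -> [662, 948, 657, 459, 179]
  Sibling for proof at L0: 79
L2: h(662,948)=(662*31+948)%997=533 [pair 0] h(657,459)=(657*31+459)%997=886 [pair 1] h(179,179)=(179*31+179)%997=743 [pair 2] -> [533, 886, 743]
  Sibling for proof at L1: 657
L3: h(533,886)=(533*31+886)%997=460 [pair 0] h(743,743)=(743*31+743)%997=845 [pair 1] -> [460, 845]
  Sibling for proof at L2: 533
L4: h(460,845)=(460*31+845)%997=150 [pair 0] -> [150]
  Sibling for proof at L3: 845
Root: 150
Proof path (sibling hashes from leaf to root): [79, 657, 533, 845]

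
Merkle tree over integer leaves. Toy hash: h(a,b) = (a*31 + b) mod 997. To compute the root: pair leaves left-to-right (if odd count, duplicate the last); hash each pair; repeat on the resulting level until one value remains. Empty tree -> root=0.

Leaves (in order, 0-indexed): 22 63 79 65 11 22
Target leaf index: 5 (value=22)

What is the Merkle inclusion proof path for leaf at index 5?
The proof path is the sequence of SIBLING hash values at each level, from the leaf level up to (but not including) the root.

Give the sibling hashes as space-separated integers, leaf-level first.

L0 (leaves): [22, 63, 79, 65, 11, 22], target index=5
L1: h(22,63)=(22*31+63)%997=745 [pair 0] h(79,65)=(79*31+65)%997=520 [pair 1] h(11,22)=(11*31+22)%997=363 [pair 2] -> [745, 520, 363]
  Sibling for proof at L0: 11
L2: h(745,520)=(745*31+520)%997=684 [pair 0] h(363,363)=(363*31+363)%997=649 [pair 1] -> [684, 649]
  Sibling for proof at L1: 363
L3: h(684,649)=(684*31+649)%997=916 [pair 0] -> [916]
  Sibling for proof at L2: 684
Root: 916
Proof path (sibling hashes from leaf to root): [11, 363, 684]

Answer: 11 363 684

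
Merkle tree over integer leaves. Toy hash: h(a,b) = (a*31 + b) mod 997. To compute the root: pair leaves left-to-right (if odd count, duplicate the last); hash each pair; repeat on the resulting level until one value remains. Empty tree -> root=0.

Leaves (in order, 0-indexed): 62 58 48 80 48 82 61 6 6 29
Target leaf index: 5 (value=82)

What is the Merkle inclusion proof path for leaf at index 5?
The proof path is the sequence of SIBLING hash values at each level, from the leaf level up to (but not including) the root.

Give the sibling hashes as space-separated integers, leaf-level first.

L0 (leaves): [62, 58, 48, 80, 48, 82, 61, 6, 6, 29], target index=5
L1: h(62,58)=(62*31+58)%997=983 [pair 0] h(48,80)=(48*31+80)%997=571 [pair 1] h(48,82)=(48*31+82)%997=573 [pair 2] h(61,6)=(61*31+6)%997=900 [pair 3] h(6,29)=(6*31+29)%997=215 [pair 4] -> [983, 571, 573, 900, 215]
  Sibling for proof at L0: 48
L2: h(983,571)=(983*31+571)%997=137 [pair 0] h(573,900)=(573*31+900)%997=717 [pair 1] h(215,215)=(215*31+215)%997=898 [pair 2] -> [137, 717, 898]
  Sibling for proof at L1: 900
L3: h(137,717)=(137*31+717)%997=976 [pair 0] h(898,898)=(898*31+898)%997=820 [pair 1] -> [976, 820]
  Sibling for proof at L2: 137
L4: h(976,820)=(976*31+820)%997=169 [pair 0] -> [169]
  Sibling for proof at L3: 820
Root: 169
Proof path (sibling hashes from leaf to root): [48, 900, 137, 820]

Answer: 48 900 137 820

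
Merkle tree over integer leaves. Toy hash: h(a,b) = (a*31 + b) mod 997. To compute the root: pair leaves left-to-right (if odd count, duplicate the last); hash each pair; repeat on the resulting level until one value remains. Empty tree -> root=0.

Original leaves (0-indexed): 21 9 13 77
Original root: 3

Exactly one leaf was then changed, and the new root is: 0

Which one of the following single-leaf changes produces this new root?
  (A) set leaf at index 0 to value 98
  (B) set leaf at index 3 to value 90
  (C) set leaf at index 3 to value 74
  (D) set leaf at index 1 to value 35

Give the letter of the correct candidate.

Original leaves: [21, 9, 13, 77]
Target new root: 0
Try each candidate change and compute the resulting root:
Candidate A: set leaf[0] = 98 -> leaves = [98, 9, 13, 77]
  L0: [98, 9, 13, 77]
  L1: h(98,9)=(98*31+9)%997=56 h(13,77)=(13*31+77)%997=480 -> [56, 480]
  L2: h(56,480)=(56*31+480)%997=222 -> [222]
  root = 222 != target 0
Candidate B: set leaf[3] = 90 -> leaves = [21, 9, 13, 90]
  L0: [21, 9, 13, 90]
  L1: h(21,9)=(21*31+9)%997=660 h(13,90)=(13*31+90)%997=493 -> [660, 493]
  L2: h(660,493)=(660*31+493)%997=16 -> [16]
  root = 16 != target 0
Candidate C: set leaf[3] = 74 -> leaves = [21, 9, 13, 74]
  L0: [21, 9, 13, 74]
  L1: h(21,9)=(21*31+9)%997=660 h(13,74)=(13*31+74)%997=477 -> [660, 477]
  L2: h(660,477)=(660*31+477)%997=0 -> [0]
  root = 0 == target 0  ** MATCH **
Candidate D: set leaf[1] = 35 -> leaves = [21, 35, 13, 77]
  L0: [21, 35, 13, 77]
  L1: h(21,35)=(21*31+35)%997=686 h(13,77)=(13*31+77)%997=480 -> [686, 480]
  L2: h(686,480)=(686*31+480)%997=809 -> [809]
  root = 809 != target 0
Candidate C produces the target root.

Answer: C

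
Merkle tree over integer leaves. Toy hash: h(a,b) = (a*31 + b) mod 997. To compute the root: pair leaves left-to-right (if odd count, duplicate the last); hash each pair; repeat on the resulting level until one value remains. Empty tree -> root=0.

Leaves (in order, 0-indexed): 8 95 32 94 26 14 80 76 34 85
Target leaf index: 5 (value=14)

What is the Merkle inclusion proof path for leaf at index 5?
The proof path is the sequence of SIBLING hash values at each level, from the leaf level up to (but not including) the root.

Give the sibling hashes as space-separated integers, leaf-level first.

Answer: 26 562 752 843

Derivation:
L0 (leaves): [8, 95, 32, 94, 26, 14, 80, 76, 34, 85], target index=5
L1: h(8,95)=(8*31+95)%997=343 [pair 0] h(32,94)=(32*31+94)%997=89 [pair 1] h(26,14)=(26*31+14)%997=820 [pair 2] h(80,76)=(80*31+76)%997=562 [pair 3] h(34,85)=(34*31+85)%997=142 [pair 4] -> [343, 89, 820, 562, 142]
  Sibling for proof at L0: 26
L2: h(343,89)=(343*31+89)%997=752 [pair 0] h(820,562)=(820*31+562)%997=60 [pair 1] h(142,142)=(142*31+142)%997=556 [pair 2] -> [752, 60, 556]
  Sibling for proof at L1: 562
L3: h(752,60)=(752*31+60)%997=441 [pair 0] h(556,556)=(556*31+556)%997=843 [pair 1] -> [441, 843]
  Sibling for proof at L2: 752
L4: h(441,843)=(441*31+843)%997=556 [pair 0] -> [556]
  Sibling for proof at L3: 843
Root: 556
Proof path (sibling hashes from leaf to root): [26, 562, 752, 843]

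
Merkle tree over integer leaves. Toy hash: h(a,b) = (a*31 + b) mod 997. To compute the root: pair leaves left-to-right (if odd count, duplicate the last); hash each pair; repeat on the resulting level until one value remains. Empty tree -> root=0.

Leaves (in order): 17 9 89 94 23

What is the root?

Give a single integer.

L0: [17, 9, 89, 94, 23]
L1: h(17,9)=(17*31+9)%997=536 h(89,94)=(89*31+94)%997=859 h(23,23)=(23*31+23)%997=736 -> [536, 859, 736]
L2: h(536,859)=(536*31+859)%997=526 h(736,736)=(736*31+736)%997=621 -> [526, 621]
L3: h(526,621)=(526*31+621)%997=975 -> [975]

Answer: 975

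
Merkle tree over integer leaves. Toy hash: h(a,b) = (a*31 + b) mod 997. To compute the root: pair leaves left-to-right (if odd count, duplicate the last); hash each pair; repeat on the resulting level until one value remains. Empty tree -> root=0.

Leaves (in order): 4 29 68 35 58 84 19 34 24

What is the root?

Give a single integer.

Answer: 570

Derivation:
L0: [4, 29, 68, 35, 58, 84, 19, 34, 24]
L1: h(4,29)=(4*31+29)%997=153 h(68,35)=(68*31+35)%997=149 h(58,84)=(58*31+84)%997=885 h(19,34)=(19*31+34)%997=623 h(24,24)=(24*31+24)%997=768 -> [153, 149, 885, 623, 768]
L2: h(153,149)=(153*31+149)%997=904 h(885,623)=(885*31+623)%997=142 h(768,768)=(768*31+768)%997=648 -> [904, 142, 648]
L3: h(904,142)=(904*31+142)%997=250 h(648,648)=(648*31+648)%997=796 -> [250, 796]
L4: h(250,796)=(250*31+796)%997=570 -> [570]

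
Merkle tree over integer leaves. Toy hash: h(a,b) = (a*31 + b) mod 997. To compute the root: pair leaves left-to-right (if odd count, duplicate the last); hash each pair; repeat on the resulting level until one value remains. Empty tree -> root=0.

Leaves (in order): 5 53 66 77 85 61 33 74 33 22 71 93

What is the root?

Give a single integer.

L0: [5, 53, 66, 77, 85, 61, 33, 74, 33, 22, 71, 93]
L1: h(5,53)=(5*31+53)%997=208 h(66,77)=(66*31+77)%997=129 h(85,61)=(85*31+61)%997=702 h(33,74)=(33*31+74)%997=100 h(33,22)=(33*31+22)%997=48 h(71,93)=(71*31+93)%997=300 -> [208, 129, 702, 100, 48, 300]
L2: h(208,129)=(208*31+129)%997=595 h(702,100)=(702*31+100)%997=925 h(48,300)=(48*31+300)%997=791 -> [595, 925, 791]
L3: h(595,925)=(595*31+925)%997=427 h(791,791)=(791*31+791)%997=387 -> [427, 387]
L4: h(427,387)=(427*31+387)%997=663 -> [663]

Answer: 663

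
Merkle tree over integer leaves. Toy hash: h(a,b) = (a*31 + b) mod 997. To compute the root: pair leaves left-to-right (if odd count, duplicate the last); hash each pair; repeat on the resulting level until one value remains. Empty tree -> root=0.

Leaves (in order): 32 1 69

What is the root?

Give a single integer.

L0: [32, 1, 69]
L1: h(32,1)=(32*31+1)%997=993 h(69,69)=(69*31+69)%997=214 -> [993, 214]
L2: h(993,214)=(993*31+214)%997=90 -> [90]

Answer: 90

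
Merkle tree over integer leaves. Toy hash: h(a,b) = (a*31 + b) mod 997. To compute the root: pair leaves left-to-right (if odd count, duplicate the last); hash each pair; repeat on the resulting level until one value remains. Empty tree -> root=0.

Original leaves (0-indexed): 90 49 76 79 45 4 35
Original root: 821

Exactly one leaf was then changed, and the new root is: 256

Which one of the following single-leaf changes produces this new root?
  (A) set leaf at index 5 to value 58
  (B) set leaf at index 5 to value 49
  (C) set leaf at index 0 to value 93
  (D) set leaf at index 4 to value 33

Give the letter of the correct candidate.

Original leaves: [90, 49, 76, 79, 45, 4, 35]
Target new root: 256
Try each candidate change and compute the resulting root:
Candidate A: set leaf[5] = 58 -> leaves = [90, 49, 76, 79, 45, 58, 35]
  L0: [90, 49, 76, 79, 45, 58, 35]
  L1: h(90,49)=(90*31+49)%997=845 h(76,79)=(76*31+79)%997=441 h(45,58)=(45*31+58)%997=456 h(35,35)=(35*31+35)%997=123 -> [845, 441, 456, 123]
  L2: h(845,441)=(845*31+441)%997=714 h(456,123)=(456*31+123)%997=301 -> [714, 301]
  L3: h(714,301)=(714*31+301)%997=501 -> [501]
  root = 501 != target 256
Candidate B: set leaf[5] = 49 -> leaves = [90, 49, 76, 79, 45, 49, 35]
  L0: [90, 49, 76, 79, 45, 49, 35]
  L1: h(90,49)=(90*31+49)%997=845 h(76,79)=(76*31+79)%997=441 h(45,49)=(45*31+49)%997=447 h(35,35)=(35*31+35)%997=123 -> [845, 441, 447, 123]
  L2: h(845,441)=(845*31+441)%997=714 h(447,123)=(447*31+123)%997=22 -> [714, 22]
  L3: h(714,22)=(714*31+22)%997=222 -> [222]
  root = 222 != target 256
Candidate C: set leaf[0] = 93 -> leaves = [93, 49, 76, 79, 45, 4, 35]
  L0: [93, 49, 76, 79, 45, 4, 35]
  L1: h(93,49)=(93*31+49)%997=938 h(76,79)=(76*31+79)%997=441 h(45,4)=(45*31+4)%997=402 h(35,35)=(35*31+35)%997=123 -> [938, 441, 402, 123]
  L2: h(938,441)=(938*31+441)%997=606 h(402,123)=(402*31+123)%997=621 -> [606, 621]
  L3: h(606,621)=(606*31+621)%997=464 -> [464]
  root = 464 != target 256
Candidate D: set leaf[4] = 33 -> leaves = [90, 49, 76, 79, 33, 4, 35]
  L0: [90, 49, 76, 79, 33, 4, 35]
  L1: h(90,49)=(90*31+49)%997=845 h(76,79)=(76*31+79)%997=441 h(33,4)=(33*31+4)%997=30 h(35,35)=(35*31+35)%997=123 -> [845, 441, 30, 123]
  L2: h(845,441)=(845*31+441)%997=714 h(30,123)=(30*31+123)%997=56 -> [714, 56]
  L3: h(714,56)=(714*31+56)%997=256 -> [256]
  root = 256 == target 256  ** MATCH **
Candidate D produces the target root.

Answer: D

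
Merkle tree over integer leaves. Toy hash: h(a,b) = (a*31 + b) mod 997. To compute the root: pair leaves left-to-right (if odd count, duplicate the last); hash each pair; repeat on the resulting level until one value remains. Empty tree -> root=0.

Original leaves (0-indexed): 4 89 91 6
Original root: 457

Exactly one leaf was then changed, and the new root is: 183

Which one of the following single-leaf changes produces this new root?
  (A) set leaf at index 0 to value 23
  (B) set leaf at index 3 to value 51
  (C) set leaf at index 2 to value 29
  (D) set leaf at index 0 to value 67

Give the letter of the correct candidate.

Answer: D

Derivation:
Original leaves: [4, 89, 91, 6]
Target new root: 183
Try each candidate change and compute the resulting root:
Candidate A: set leaf[0] = 23 -> leaves = [23, 89, 91, 6]
  L0: [23, 89, 91, 6]
  L1: h(23,89)=(23*31+89)%997=802 h(91,6)=(91*31+6)%997=833 -> [802, 833]
  L2: h(802,833)=(802*31+833)%997=770 -> [770]
  root = 770 != target 183
Candidate B: set leaf[3] = 51 -> leaves = [4, 89, 91, 51]
  L0: [4, 89, 91, 51]
  L1: h(4,89)=(4*31+89)%997=213 h(91,51)=(91*31+51)%997=878 -> [213, 878]
  L2: h(213,878)=(213*31+878)%997=502 -> [502]
  root = 502 != target 183
Candidate C: set leaf[2] = 29 -> leaves = [4, 89, 29, 6]
  L0: [4, 89, 29, 6]
  L1: h(4,89)=(4*31+89)%997=213 h(29,6)=(29*31+6)%997=905 -> [213, 905]
  L2: h(213,905)=(213*31+905)%997=529 -> [529]
  root = 529 != target 183
Candidate D: set leaf[0] = 67 -> leaves = [67, 89, 91, 6]
  L0: [67, 89, 91, 6]
  L1: h(67,89)=(67*31+89)%997=172 h(91,6)=(91*31+6)%997=833 -> [172, 833]
  L2: h(172,833)=(172*31+833)%997=183 -> [183]
  root = 183 == target 183  ** MATCH **
Candidate D produces the target root.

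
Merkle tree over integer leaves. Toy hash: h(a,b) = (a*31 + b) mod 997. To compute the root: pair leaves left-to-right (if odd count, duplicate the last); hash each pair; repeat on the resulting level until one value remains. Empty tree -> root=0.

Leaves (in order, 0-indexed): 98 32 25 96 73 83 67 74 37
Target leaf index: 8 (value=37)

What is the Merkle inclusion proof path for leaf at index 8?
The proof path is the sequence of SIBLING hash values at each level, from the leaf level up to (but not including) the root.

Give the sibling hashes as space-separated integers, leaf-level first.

L0 (leaves): [98, 32, 25, 96, 73, 83, 67, 74, 37], target index=8
L1: h(98,32)=(98*31+32)%997=79 [pair 0] h(25,96)=(25*31+96)%997=871 [pair 1] h(73,83)=(73*31+83)%997=352 [pair 2] h(67,74)=(67*31+74)%997=157 [pair 3] h(37,37)=(37*31+37)%997=187 [pair 4] -> [79, 871, 352, 157, 187]
  Sibling for proof at L0: 37
L2: h(79,871)=(79*31+871)%997=329 [pair 0] h(352,157)=(352*31+157)%997=102 [pair 1] h(187,187)=(187*31+187)%997=2 [pair 2] -> [329, 102, 2]
  Sibling for proof at L1: 187
L3: h(329,102)=(329*31+102)%997=331 [pair 0] h(2,2)=(2*31+2)%997=64 [pair 1] -> [331, 64]
  Sibling for proof at L2: 2
L4: h(331,64)=(331*31+64)%997=355 [pair 0] -> [355]
  Sibling for proof at L3: 331
Root: 355
Proof path (sibling hashes from leaf to root): [37, 187, 2, 331]

Answer: 37 187 2 331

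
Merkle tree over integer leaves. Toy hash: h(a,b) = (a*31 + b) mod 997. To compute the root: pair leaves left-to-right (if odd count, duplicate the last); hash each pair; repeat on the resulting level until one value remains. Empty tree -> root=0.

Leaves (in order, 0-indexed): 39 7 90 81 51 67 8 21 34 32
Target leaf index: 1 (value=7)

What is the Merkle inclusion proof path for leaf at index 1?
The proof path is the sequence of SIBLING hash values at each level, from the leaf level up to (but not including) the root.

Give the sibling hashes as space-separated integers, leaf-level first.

L0 (leaves): [39, 7, 90, 81, 51, 67, 8, 21, 34, 32], target index=1
L1: h(39,7)=(39*31+7)%997=219 [pair 0] h(90,81)=(90*31+81)%997=877 [pair 1] h(51,67)=(51*31+67)%997=651 [pair 2] h(8,21)=(8*31+21)%997=269 [pair 3] h(34,32)=(34*31+32)%997=89 [pair 4] -> [219, 877, 651, 269, 89]
  Sibling for proof at L0: 39
L2: h(219,877)=(219*31+877)%997=687 [pair 0] h(651,269)=(651*31+269)%997=510 [pair 1] h(89,89)=(89*31+89)%997=854 [pair 2] -> [687, 510, 854]
  Sibling for proof at L1: 877
L3: h(687,510)=(687*31+510)%997=870 [pair 0] h(854,854)=(854*31+854)%997=409 [pair 1] -> [870, 409]
  Sibling for proof at L2: 510
L4: h(870,409)=(870*31+409)%997=460 [pair 0] -> [460]
  Sibling for proof at L3: 409
Root: 460
Proof path (sibling hashes from leaf to root): [39, 877, 510, 409]

Answer: 39 877 510 409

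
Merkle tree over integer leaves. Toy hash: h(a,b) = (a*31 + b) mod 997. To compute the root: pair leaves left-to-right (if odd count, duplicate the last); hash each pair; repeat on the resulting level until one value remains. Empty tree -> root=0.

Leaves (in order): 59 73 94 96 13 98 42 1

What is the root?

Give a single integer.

L0: [59, 73, 94, 96, 13, 98, 42, 1]
L1: h(59,73)=(59*31+73)%997=905 h(94,96)=(94*31+96)%997=19 h(13,98)=(13*31+98)%997=501 h(42,1)=(42*31+1)%997=306 -> [905, 19, 501, 306]
L2: h(905,19)=(905*31+19)%997=158 h(501,306)=(501*31+306)%997=882 -> [158, 882]
L3: h(158,882)=(158*31+882)%997=795 -> [795]

Answer: 795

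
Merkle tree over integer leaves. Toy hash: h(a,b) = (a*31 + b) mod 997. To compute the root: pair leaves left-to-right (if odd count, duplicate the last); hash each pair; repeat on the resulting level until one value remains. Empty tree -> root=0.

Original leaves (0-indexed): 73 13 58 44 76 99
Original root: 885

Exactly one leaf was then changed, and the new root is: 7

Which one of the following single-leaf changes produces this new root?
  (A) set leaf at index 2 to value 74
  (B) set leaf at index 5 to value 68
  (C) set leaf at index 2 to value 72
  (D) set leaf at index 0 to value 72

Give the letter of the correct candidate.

Original leaves: [73, 13, 58, 44, 76, 99]
Target new root: 7
Try each candidate change and compute the resulting root:
Candidate A: set leaf[2] = 74 -> leaves = [73, 13, 74, 44, 76, 99]
  L0: [73, 13, 74, 44, 76, 99]
  L1: h(73,13)=(73*31+13)%997=282 h(74,44)=(74*31+44)%997=344 h(76,99)=(76*31+99)%997=461 -> [282, 344, 461]
  L2: h(282,344)=(282*31+344)%997=113 h(461,461)=(461*31+461)%997=794 -> [113, 794]
  L3: h(113,794)=(113*31+794)%997=309 -> [309]
  root = 309 != target 7
Candidate B: set leaf[5] = 68 -> leaves = [73, 13, 58, 44, 76, 68]
  L0: [73, 13, 58, 44, 76, 68]
  L1: h(73,13)=(73*31+13)%997=282 h(58,44)=(58*31+44)%997=845 h(76,68)=(76*31+68)%997=430 -> [282, 845, 430]
  L2: h(282,845)=(282*31+845)%997=614 h(430,430)=(430*31+430)%997=799 -> [614, 799]
  L3: h(614,799)=(614*31+799)%997=890 -> [890]
  root = 890 != target 7
Candidate C: set leaf[2] = 72 -> leaves = [73, 13, 72, 44, 76, 99]
  L0: [73, 13, 72, 44, 76, 99]
  L1: h(73,13)=(73*31+13)%997=282 h(72,44)=(72*31+44)%997=282 h(76,99)=(76*31+99)%997=461 -> [282, 282, 461]
  L2: h(282,282)=(282*31+282)%997=51 h(461,461)=(461*31+461)%997=794 -> [51, 794]
  L3: h(51,794)=(51*31+794)%997=381 -> [381]
  root = 381 != target 7
Candidate D: set leaf[0] = 72 -> leaves = [72, 13, 58, 44, 76, 99]
  L0: [72, 13, 58, 44, 76, 99]
  L1: h(72,13)=(72*31+13)%997=251 h(58,44)=(58*31+44)%997=845 h(76,99)=(76*31+99)%997=461 -> [251, 845, 461]
  L2: h(251,845)=(251*31+845)%997=650 h(461,461)=(461*31+461)%997=794 -> [650, 794]
  L3: h(650,794)=(650*31+794)%997=7 -> [7]
  root = 7 == target 7  ** MATCH **
Candidate D produces the target root.

Answer: D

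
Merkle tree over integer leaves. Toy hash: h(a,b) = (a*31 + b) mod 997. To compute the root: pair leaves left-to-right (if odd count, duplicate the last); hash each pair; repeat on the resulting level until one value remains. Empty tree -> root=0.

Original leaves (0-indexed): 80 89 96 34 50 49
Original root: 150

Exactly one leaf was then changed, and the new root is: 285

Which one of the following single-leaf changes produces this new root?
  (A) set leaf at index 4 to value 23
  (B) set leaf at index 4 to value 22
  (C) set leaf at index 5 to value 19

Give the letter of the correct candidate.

Answer: A

Derivation:
Original leaves: [80, 89, 96, 34, 50, 49]
Target new root: 285
Try each candidate change and compute the resulting root:
Candidate A: set leaf[4] = 23 -> leaves = [80, 89, 96, 34, 23, 49]
  L0: [80, 89, 96, 34, 23, 49]
  L1: h(80,89)=(80*31+89)%997=575 h(96,34)=(96*31+34)%997=19 h(23,49)=(23*31+49)%997=762 -> [575, 19, 762]
  L2: h(575,19)=(575*31+19)%997=895 h(762,762)=(762*31+762)%997=456 -> [895, 456]
  L3: h(895,456)=(895*31+456)%997=285 -> [285]
  root = 285 == target 285  ** MATCH **
Candidate B: set leaf[4] = 22 -> leaves = [80, 89, 96, 34, 22, 49]
  L0: [80, 89, 96, 34, 22, 49]
  L1: h(80,89)=(80*31+89)%997=575 h(96,34)=(96*31+34)%997=19 h(22,49)=(22*31+49)%997=731 -> [575, 19, 731]
  L2: h(575,19)=(575*31+19)%997=895 h(731,731)=(731*31+731)%997=461 -> [895, 461]
  L3: h(895,461)=(895*31+461)%997=290 -> [290]
  root = 290 != target 285
Candidate C: set leaf[5] = 19 -> leaves = [80, 89, 96, 34, 50, 19]
  L0: [80, 89, 96, 34, 50, 19]
  L1: h(80,89)=(80*31+89)%997=575 h(96,34)=(96*31+34)%997=19 h(50,19)=(50*31+19)%997=572 -> [575, 19, 572]
  L2: h(575,19)=(575*31+19)%997=895 h(572,572)=(572*31+572)%997=358 -> [895, 358]
  L3: h(895,358)=(895*31+358)%997=187 -> [187]
  root = 187 != target 285
Candidate A produces the target root.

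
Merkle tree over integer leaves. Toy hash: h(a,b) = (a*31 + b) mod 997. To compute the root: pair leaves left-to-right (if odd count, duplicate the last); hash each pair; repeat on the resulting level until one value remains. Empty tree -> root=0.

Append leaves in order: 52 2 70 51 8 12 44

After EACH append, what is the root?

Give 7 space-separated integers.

Answer: 52 617 430 411 993 124 275

Derivation:
After append 52 (leaves=[52]):
  L0: [52]
  root=52
After append 2 (leaves=[52, 2]):
  L0: [52, 2]
  L1: h(52,2)=(52*31+2)%997=617 -> [617]
  root=617
After append 70 (leaves=[52, 2, 70]):
  L0: [52, 2, 70]
  L1: h(52,2)=(52*31+2)%997=617 h(70,70)=(70*31+70)%997=246 -> [617, 246]
  L2: h(617,246)=(617*31+246)%997=430 -> [430]
  root=430
After append 51 (leaves=[52, 2, 70, 51]):
  L0: [52, 2, 70, 51]
  L1: h(52,2)=(52*31+2)%997=617 h(70,51)=(70*31+51)%997=227 -> [617, 227]
  L2: h(617,227)=(617*31+227)%997=411 -> [411]
  root=411
After append 8 (leaves=[52, 2, 70, 51, 8]):
  L0: [52, 2, 70, 51, 8]
  L1: h(52,2)=(52*31+2)%997=617 h(70,51)=(70*31+51)%997=227 h(8,8)=(8*31+8)%997=256 -> [617, 227, 256]
  L2: h(617,227)=(617*31+227)%997=411 h(256,256)=(256*31+256)%997=216 -> [411, 216]
  L3: h(411,216)=(411*31+216)%997=993 -> [993]
  root=993
After append 12 (leaves=[52, 2, 70, 51, 8, 12]):
  L0: [52, 2, 70, 51, 8, 12]
  L1: h(52,2)=(52*31+2)%997=617 h(70,51)=(70*31+51)%997=227 h(8,12)=(8*31+12)%997=260 -> [617, 227, 260]
  L2: h(617,227)=(617*31+227)%997=411 h(260,260)=(260*31+260)%997=344 -> [411, 344]
  L3: h(411,344)=(411*31+344)%997=124 -> [124]
  root=124
After append 44 (leaves=[52, 2, 70, 51, 8, 12, 44]):
  L0: [52, 2, 70, 51, 8, 12, 44]
  L1: h(52,2)=(52*31+2)%997=617 h(70,51)=(70*31+51)%997=227 h(8,12)=(8*31+12)%997=260 h(44,44)=(44*31+44)%997=411 -> [617, 227, 260, 411]
  L2: h(617,227)=(617*31+227)%997=411 h(260,411)=(260*31+411)%997=495 -> [411, 495]
  L3: h(411,495)=(411*31+495)%997=275 -> [275]
  root=275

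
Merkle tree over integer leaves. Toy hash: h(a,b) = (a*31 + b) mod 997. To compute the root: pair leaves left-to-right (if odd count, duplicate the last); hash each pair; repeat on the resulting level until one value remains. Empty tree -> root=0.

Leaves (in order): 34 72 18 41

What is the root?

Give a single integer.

L0: [34, 72, 18, 41]
L1: h(34,72)=(34*31+72)%997=129 h(18,41)=(18*31+41)%997=599 -> [129, 599]
L2: h(129,599)=(129*31+599)%997=610 -> [610]

Answer: 610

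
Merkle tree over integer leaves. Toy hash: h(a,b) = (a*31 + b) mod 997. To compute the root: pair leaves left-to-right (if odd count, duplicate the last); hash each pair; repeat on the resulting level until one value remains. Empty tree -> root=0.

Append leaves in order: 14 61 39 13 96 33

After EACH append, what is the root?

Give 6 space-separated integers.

After append 14 (leaves=[14]):
  L0: [14]
  root=14
After append 61 (leaves=[14, 61]):
  L0: [14, 61]
  L1: h(14,61)=(14*31+61)%997=495 -> [495]
  root=495
After append 39 (leaves=[14, 61, 39]):
  L0: [14, 61, 39]
  L1: h(14,61)=(14*31+61)%997=495 h(39,39)=(39*31+39)%997=251 -> [495, 251]
  L2: h(495,251)=(495*31+251)%997=641 -> [641]
  root=641
After append 13 (leaves=[14, 61, 39, 13]):
  L0: [14, 61, 39, 13]
  L1: h(14,61)=(14*31+61)%997=495 h(39,13)=(39*31+13)%997=225 -> [495, 225]
  L2: h(495,225)=(495*31+225)%997=615 -> [615]
  root=615
After append 96 (leaves=[14, 61, 39, 13, 96]):
  L0: [14, 61, 39, 13, 96]
  L1: h(14,61)=(14*31+61)%997=495 h(39,13)=(39*31+13)%997=225 h(96,96)=(96*31+96)%997=81 -> [495, 225, 81]
  L2: h(495,225)=(495*31+225)%997=615 h(81,81)=(81*31+81)%997=598 -> [615, 598]
  L3: h(615,598)=(615*31+598)%997=720 -> [720]
  root=720
After append 33 (leaves=[14, 61, 39, 13, 96, 33]):
  L0: [14, 61, 39, 13, 96, 33]
  L1: h(14,61)=(14*31+61)%997=495 h(39,13)=(39*31+13)%997=225 h(96,33)=(96*31+33)%997=18 -> [495, 225, 18]
  L2: h(495,225)=(495*31+225)%997=615 h(18,18)=(18*31+18)%997=576 -> [615, 576]
  L3: h(615,576)=(615*31+576)%997=698 -> [698]
  root=698

Answer: 14 495 641 615 720 698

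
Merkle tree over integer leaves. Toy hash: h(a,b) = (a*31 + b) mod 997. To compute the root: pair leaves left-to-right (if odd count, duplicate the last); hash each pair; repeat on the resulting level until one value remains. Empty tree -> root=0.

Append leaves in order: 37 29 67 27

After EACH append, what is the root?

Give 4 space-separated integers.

After append 37 (leaves=[37]):
  L0: [37]
  root=37
After append 29 (leaves=[37, 29]):
  L0: [37, 29]
  L1: h(37,29)=(37*31+29)%997=179 -> [179]
  root=179
After append 67 (leaves=[37, 29, 67]):
  L0: [37, 29, 67]
  L1: h(37,29)=(37*31+29)%997=179 h(67,67)=(67*31+67)%997=150 -> [179, 150]
  L2: h(179,150)=(179*31+150)%997=714 -> [714]
  root=714
After append 27 (leaves=[37, 29, 67, 27]):
  L0: [37, 29, 67, 27]
  L1: h(37,29)=(37*31+29)%997=179 h(67,27)=(67*31+27)%997=110 -> [179, 110]
  L2: h(179,110)=(179*31+110)%997=674 -> [674]
  root=674

Answer: 37 179 714 674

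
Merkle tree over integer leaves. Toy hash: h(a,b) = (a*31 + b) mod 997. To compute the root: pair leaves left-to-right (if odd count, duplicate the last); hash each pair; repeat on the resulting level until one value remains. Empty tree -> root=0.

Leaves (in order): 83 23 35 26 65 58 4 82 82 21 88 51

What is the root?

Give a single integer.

L0: [83, 23, 35, 26, 65, 58, 4, 82, 82, 21, 88, 51]
L1: h(83,23)=(83*31+23)%997=602 h(35,26)=(35*31+26)%997=114 h(65,58)=(65*31+58)%997=79 h(4,82)=(4*31+82)%997=206 h(82,21)=(82*31+21)%997=569 h(88,51)=(88*31+51)%997=785 -> [602, 114, 79, 206, 569, 785]
L2: h(602,114)=(602*31+114)%997=830 h(79,206)=(79*31+206)%997=661 h(569,785)=(569*31+785)%997=478 -> [830, 661, 478]
L3: h(830,661)=(830*31+661)%997=469 h(478,478)=(478*31+478)%997=341 -> [469, 341]
L4: h(469,341)=(469*31+341)%997=922 -> [922]

Answer: 922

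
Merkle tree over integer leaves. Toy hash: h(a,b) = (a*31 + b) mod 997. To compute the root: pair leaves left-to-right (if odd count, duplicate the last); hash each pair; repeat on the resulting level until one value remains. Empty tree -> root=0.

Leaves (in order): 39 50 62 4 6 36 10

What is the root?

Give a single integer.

L0: [39, 50, 62, 4, 6, 36, 10]
L1: h(39,50)=(39*31+50)%997=262 h(62,4)=(62*31+4)%997=929 h(6,36)=(6*31+36)%997=222 h(10,10)=(10*31+10)%997=320 -> [262, 929, 222, 320]
L2: h(262,929)=(262*31+929)%997=78 h(222,320)=(222*31+320)%997=223 -> [78, 223]
L3: h(78,223)=(78*31+223)%997=647 -> [647]

Answer: 647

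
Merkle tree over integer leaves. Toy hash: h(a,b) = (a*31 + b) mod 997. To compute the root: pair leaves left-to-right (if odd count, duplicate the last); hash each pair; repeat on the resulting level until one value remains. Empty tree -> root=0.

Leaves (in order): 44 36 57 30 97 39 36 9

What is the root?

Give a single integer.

L0: [44, 36, 57, 30, 97, 39, 36, 9]
L1: h(44,36)=(44*31+36)%997=403 h(57,30)=(57*31+30)%997=800 h(97,39)=(97*31+39)%997=55 h(36,9)=(36*31+9)%997=128 -> [403, 800, 55, 128]
L2: h(403,800)=(403*31+800)%997=332 h(55,128)=(55*31+128)%997=836 -> [332, 836]
L3: h(332,836)=(332*31+836)%997=161 -> [161]

Answer: 161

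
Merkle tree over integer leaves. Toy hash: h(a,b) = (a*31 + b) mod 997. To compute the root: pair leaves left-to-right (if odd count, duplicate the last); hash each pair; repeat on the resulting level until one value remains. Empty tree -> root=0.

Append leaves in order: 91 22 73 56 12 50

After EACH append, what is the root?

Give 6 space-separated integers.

Answer: 91 849 739 722 772 991

Derivation:
After append 91 (leaves=[91]):
  L0: [91]
  root=91
After append 22 (leaves=[91, 22]):
  L0: [91, 22]
  L1: h(91,22)=(91*31+22)%997=849 -> [849]
  root=849
After append 73 (leaves=[91, 22, 73]):
  L0: [91, 22, 73]
  L1: h(91,22)=(91*31+22)%997=849 h(73,73)=(73*31+73)%997=342 -> [849, 342]
  L2: h(849,342)=(849*31+342)%997=739 -> [739]
  root=739
After append 56 (leaves=[91, 22, 73, 56]):
  L0: [91, 22, 73, 56]
  L1: h(91,22)=(91*31+22)%997=849 h(73,56)=(73*31+56)%997=325 -> [849, 325]
  L2: h(849,325)=(849*31+325)%997=722 -> [722]
  root=722
After append 12 (leaves=[91, 22, 73, 56, 12]):
  L0: [91, 22, 73, 56, 12]
  L1: h(91,22)=(91*31+22)%997=849 h(73,56)=(73*31+56)%997=325 h(12,12)=(12*31+12)%997=384 -> [849, 325, 384]
  L2: h(849,325)=(849*31+325)%997=722 h(384,384)=(384*31+384)%997=324 -> [722, 324]
  L3: h(722,324)=(722*31+324)%997=772 -> [772]
  root=772
After append 50 (leaves=[91, 22, 73, 56, 12, 50]):
  L0: [91, 22, 73, 56, 12, 50]
  L1: h(91,22)=(91*31+22)%997=849 h(73,56)=(73*31+56)%997=325 h(12,50)=(12*31+50)%997=422 -> [849, 325, 422]
  L2: h(849,325)=(849*31+325)%997=722 h(422,422)=(422*31+422)%997=543 -> [722, 543]
  L3: h(722,543)=(722*31+543)%997=991 -> [991]
  root=991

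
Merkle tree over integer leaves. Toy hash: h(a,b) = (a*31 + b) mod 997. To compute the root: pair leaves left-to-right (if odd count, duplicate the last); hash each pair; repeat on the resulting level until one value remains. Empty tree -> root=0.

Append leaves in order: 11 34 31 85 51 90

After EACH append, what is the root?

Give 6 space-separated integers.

After append 11 (leaves=[11]):
  L0: [11]
  root=11
After append 34 (leaves=[11, 34]):
  L0: [11, 34]
  L1: h(11,34)=(11*31+34)%997=375 -> [375]
  root=375
After append 31 (leaves=[11, 34, 31]):
  L0: [11, 34, 31]
  L1: h(11,34)=(11*31+34)%997=375 h(31,31)=(31*31+31)%997=992 -> [375, 992]
  L2: h(375,992)=(375*31+992)%997=653 -> [653]
  root=653
After append 85 (leaves=[11, 34, 31, 85]):
  L0: [11, 34, 31, 85]
  L1: h(11,34)=(11*31+34)%997=375 h(31,85)=(31*31+85)%997=49 -> [375, 49]
  L2: h(375,49)=(375*31+49)%997=707 -> [707]
  root=707
After append 51 (leaves=[11, 34, 31, 85, 51]):
  L0: [11, 34, 31, 85, 51]
  L1: h(11,34)=(11*31+34)%997=375 h(31,85)=(31*31+85)%997=49 h(51,51)=(51*31+51)%997=635 -> [375, 49, 635]
  L2: h(375,49)=(375*31+49)%997=707 h(635,635)=(635*31+635)%997=380 -> [707, 380]
  L3: h(707,380)=(707*31+380)%997=363 -> [363]
  root=363
After append 90 (leaves=[11, 34, 31, 85, 51, 90]):
  L0: [11, 34, 31, 85, 51, 90]
  L1: h(11,34)=(11*31+34)%997=375 h(31,85)=(31*31+85)%997=49 h(51,90)=(51*31+90)%997=674 -> [375, 49, 674]
  L2: h(375,49)=(375*31+49)%997=707 h(674,674)=(674*31+674)%997=631 -> [707, 631]
  L3: h(707,631)=(707*31+631)%997=614 -> [614]
  root=614

Answer: 11 375 653 707 363 614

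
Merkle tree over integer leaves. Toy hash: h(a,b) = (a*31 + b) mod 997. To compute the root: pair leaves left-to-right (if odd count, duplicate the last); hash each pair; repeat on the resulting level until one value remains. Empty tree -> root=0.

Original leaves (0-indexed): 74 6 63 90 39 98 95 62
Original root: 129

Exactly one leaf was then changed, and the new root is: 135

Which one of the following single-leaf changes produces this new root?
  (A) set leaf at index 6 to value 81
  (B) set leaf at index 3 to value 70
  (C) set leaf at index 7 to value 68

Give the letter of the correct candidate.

Answer: C

Derivation:
Original leaves: [74, 6, 63, 90, 39, 98, 95, 62]
Target new root: 135
Try each candidate change and compute the resulting root:
Candidate A: set leaf[6] = 81 -> leaves = [74, 6, 63, 90, 39, 98, 81, 62]
  L0: [74, 6, 63, 90, 39, 98, 81, 62]
  L1: h(74,6)=(74*31+6)%997=306 h(63,90)=(63*31+90)%997=49 h(39,98)=(39*31+98)%997=310 h(81,62)=(81*31+62)%997=579 -> [306, 49, 310, 579]
  L2: h(306,49)=(306*31+49)%997=562 h(310,579)=(310*31+579)%997=219 -> [562, 219]
  L3: h(562,219)=(562*31+219)%997=692 -> [692]
  root = 692 != target 135
Candidate B: set leaf[3] = 70 -> leaves = [74, 6, 63, 70, 39, 98, 95, 62]
  L0: [74, 6, 63, 70, 39, 98, 95, 62]
  L1: h(74,6)=(74*31+6)%997=306 h(63,70)=(63*31+70)%997=29 h(39,98)=(39*31+98)%997=310 h(95,62)=(95*31+62)%997=16 -> [306, 29, 310, 16]
  L2: h(306,29)=(306*31+29)%997=542 h(310,16)=(310*31+16)%997=653 -> [542, 653]
  L3: h(542,653)=(542*31+653)%997=506 -> [506]
  root = 506 != target 135
Candidate C: set leaf[7] = 68 -> leaves = [74, 6, 63, 90, 39, 98, 95, 68]
  L0: [74, 6, 63, 90, 39, 98, 95, 68]
  L1: h(74,6)=(74*31+6)%997=306 h(63,90)=(63*31+90)%997=49 h(39,98)=(39*31+98)%997=310 h(95,68)=(95*31+68)%997=22 -> [306, 49, 310, 22]
  L2: h(306,49)=(306*31+49)%997=562 h(310,22)=(310*31+22)%997=659 -> [562, 659]
  L3: h(562,659)=(562*31+659)%997=135 -> [135]
  root = 135 == target 135  ** MATCH **
Candidate C produces the target root.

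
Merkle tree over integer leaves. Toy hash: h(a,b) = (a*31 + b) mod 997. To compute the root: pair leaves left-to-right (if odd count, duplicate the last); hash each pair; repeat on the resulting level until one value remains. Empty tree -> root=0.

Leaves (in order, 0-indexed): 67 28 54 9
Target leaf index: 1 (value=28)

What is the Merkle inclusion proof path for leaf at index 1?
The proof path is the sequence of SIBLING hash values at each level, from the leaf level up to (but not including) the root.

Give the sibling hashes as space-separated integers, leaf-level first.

L0 (leaves): [67, 28, 54, 9], target index=1
L1: h(67,28)=(67*31+28)%997=111 [pair 0] h(54,9)=(54*31+9)%997=686 [pair 1] -> [111, 686]
  Sibling for proof at L0: 67
L2: h(111,686)=(111*31+686)%997=139 [pair 0] -> [139]
  Sibling for proof at L1: 686
Root: 139
Proof path (sibling hashes from leaf to root): [67, 686]

Answer: 67 686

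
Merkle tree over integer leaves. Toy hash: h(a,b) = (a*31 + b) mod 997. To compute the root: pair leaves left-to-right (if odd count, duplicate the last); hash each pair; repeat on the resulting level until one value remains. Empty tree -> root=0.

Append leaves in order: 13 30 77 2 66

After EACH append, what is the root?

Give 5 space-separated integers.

Answer: 13 433 932 857 433

Derivation:
After append 13 (leaves=[13]):
  L0: [13]
  root=13
After append 30 (leaves=[13, 30]):
  L0: [13, 30]
  L1: h(13,30)=(13*31+30)%997=433 -> [433]
  root=433
After append 77 (leaves=[13, 30, 77]):
  L0: [13, 30, 77]
  L1: h(13,30)=(13*31+30)%997=433 h(77,77)=(77*31+77)%997=470 -> [433, 470]
  L2: h(433,470)=(433*31+470)%997=932 -> [932]
  root=932
After append 2 (leaves=[13, 30, 77, 2]):
  L0: [13, 30, 77, 2]
  L1: h(13,30)=(13*31+30)%997=433 h(77,2)=(77*31+2)%997=395 -> [433, 395]
  L2: h(433,395)=(433*31+395)%997=857 -> [857]
  root=857
After append 66 (leaves=[13, 30, 77, 2, 66]):
  L0: [13, 30, 77, 2, 66]
  L1: h(13,30)=(13*31+30)%997=433 h(77,2)=(77*31+2)%997=395 h(66,66)=(66*31+66)%997=118 -> [433, 395, 118]
  L2: h(433,395)=(433*31+395)%997=857 h(118,118)=(118*31+118)%997=785 -> [857, 785]
  L3: h(857,785)=(857*31+785)%997=433 -> [433]
  root=433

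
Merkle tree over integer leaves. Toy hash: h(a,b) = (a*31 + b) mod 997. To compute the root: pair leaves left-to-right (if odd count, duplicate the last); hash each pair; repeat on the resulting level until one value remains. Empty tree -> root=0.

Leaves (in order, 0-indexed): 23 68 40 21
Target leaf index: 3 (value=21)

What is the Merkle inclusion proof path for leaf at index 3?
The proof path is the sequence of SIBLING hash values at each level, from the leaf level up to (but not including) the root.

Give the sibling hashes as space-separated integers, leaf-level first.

L0 (leaves): [23, 68, 40, 21], target index=3
L1: h(23,68)=(23*31+68)%997=781 [pair 0] h(40,21)=(40*31+21)%997=264 [pair 1] -> [781, 264]
  Sibling for proof at L0: 40
L2: h(781,264)=(781*31+264)%997=547 [pair 0] -> [547]
  Sibling for proof at L1: 781
Root: 547
Proof path (sibling hashes from leaf to root): [40, 781]

Answer: 40 781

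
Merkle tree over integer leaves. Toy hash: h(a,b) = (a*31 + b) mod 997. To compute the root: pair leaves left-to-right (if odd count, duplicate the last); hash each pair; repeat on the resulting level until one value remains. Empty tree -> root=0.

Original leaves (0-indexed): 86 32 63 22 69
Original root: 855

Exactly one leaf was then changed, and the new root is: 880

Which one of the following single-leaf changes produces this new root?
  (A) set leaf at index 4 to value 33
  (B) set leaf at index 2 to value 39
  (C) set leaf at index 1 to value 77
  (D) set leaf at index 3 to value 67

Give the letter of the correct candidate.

Answer: A

Derivation:
Original leaves: [86, 32, 63, 22, 69]
Target new root: 880
Try each candidate change and compute the resulting root:
Candidate A: set leaf[4] = 33 -> leaves = [86, 32, 63, 22, 33]
  L0: [86, 32, 63, 22, 33]
  L1: h(86,32)=(86*31+32)%997=704 h(63,22)=(63*31+22)%997=978 h(33,33)=(33*31+33)%997=59 -> [704, 978, 59]
  L2: h(704,978)=(704*31+978)%997=868 h(59,59)=(59*31+59)%997=891 -> [868, 891]
  L3: h(868,891)=(868*31+891)%997=880 -> [880]
  root = 880 == target 880  ** MATCH **
Candidate B: set leaf[2] = 39 -> leaves = [86, 32, 39, 22, 69]
  L0: [86, 32, 39, 22, 69]
  L1: h(86,32)=(86*31+32)%997=704 h(39,22)=(39*31+22)%997=234 h(69,69)=(69*31+69)%997=214 -> [704, 234, 214]
  L2: h(704,234)=(704*31+234)%997=124 h(214,214)=(214*31+214)%997=866 -> [124, 866]
  L3: h(124,866)=(124*31+866)%997=722 -> [722]
  root = 722 != target 880
Candidate C: set leaf[1] = 77 -> leaves = [86, 77, 63, 22, 69]
  L0: [86, 77, 63, 22, 69]
  L1: h(86,77)=(86*31+77)%997=749 h(63,22)=(63*31+22)%997=978 h(69,69)=(69*31+69)%997=214 -> [749, 978, 214]
  L2: h(749,978)=(749*31+978)%997=269 h(214,214)=(214*31+214)%997=866 -> [269, 866]
  L3: h(269,866)=(269*31+866)%997=232 -> [232]
  root = 232 != target 880
Candidate D: set leaf[3] = 67 -> leaves = [86, 32, 63, 67, 69]
  L0: [86, 32, 63, 67, 69]
  L1: h(86,32)=(86*31+32)%997=704 h(63,67)=(63*31+67)%997=26 h(69,69)=(69*31+69)%997=214 -> [704, 26, 214]
  L2: h(704,26)=(704*31+26)%997=913 h(214,214)=(214*31+214)%997=866 -> [913, 866]
  L3: h(913,866)=(913*31+866)%997=256 -> [256]
  root = 256 != target 880
Candidate A produces the target root.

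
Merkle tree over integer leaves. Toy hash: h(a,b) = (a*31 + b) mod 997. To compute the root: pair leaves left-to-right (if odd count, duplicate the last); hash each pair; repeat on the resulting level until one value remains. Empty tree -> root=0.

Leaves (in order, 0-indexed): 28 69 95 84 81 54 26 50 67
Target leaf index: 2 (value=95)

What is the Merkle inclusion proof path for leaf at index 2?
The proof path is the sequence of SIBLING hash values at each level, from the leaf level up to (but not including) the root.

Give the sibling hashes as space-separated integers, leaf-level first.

L0 (leaves): [28, 69, 95, 84, 81, 54, 26, 50, 67], target index=2
L1: h(28,69)=(28*31+69)%997=937 [pair 0] h(95,84)=(95*31+84)%997=38 [pair 1] h(81,54)=(81*31+54)%997=571 [pair 2] h(26,50)=(26*31+50)%997=856 [pair 3] h(67,67)=(67*31+67)%997=150 [pair 4] -> [937, 38, 571, 856, 150]
  Sibling for proof at L0: 84
L2: h(937,38)=(937*31+38)%997=172 [pair 0] h(571,856)=(571*31+856)%997=611 [pair 1] h(150,150)=(150*31+150)%997=812 [pair 2] -> [172, 611, 812]
  Sibling for proof at L1: 937
L3: h(172,611)=(172*31+611)%997=958 [pair 0] h(812,812)=(812*31+812)%997=62 [pair 1] -> [958, 62]
  Sibling for proof at L2: 611
L4: h(958,62)=(958*31+62)%997=847 [pair 0] -> [847]
  Sibling for proof at L3: 62
Root: 847
Proof path (sibling hashes from leaf to root): [84, 937, 611, 62]

Answer: 84 937 611 62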